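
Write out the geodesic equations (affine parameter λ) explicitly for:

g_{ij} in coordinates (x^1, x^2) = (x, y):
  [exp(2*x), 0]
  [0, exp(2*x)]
Geodesic equation: d^2x^k/dλ^2 + Γ^k_{ij} (dx^i/dλ)(dx^j/dλ) = 0.
Non-zero Christoffel symbols:
Γ^x_{x x} = 1
Γ^x_{y y} = -1
Γ^y_{x y} = 1
Substituting (the symmetric pair Γ^k_{ij}, Γ^k_{ji} combines into a factor 2):
d^2x/dλ^2 + (dx/dλ)^2 - (dy/dλ)^2 = 0
d^2y/dλ^2 + 2 (dx/dλ)(dy/dλ) = 0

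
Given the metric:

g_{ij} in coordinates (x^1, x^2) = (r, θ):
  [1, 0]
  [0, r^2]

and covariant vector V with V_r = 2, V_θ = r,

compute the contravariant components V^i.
Inverse metric (diagonal): g^{rr} = 1, g^{θθ} = 1/r^2
V^i = g^{ij} V_j:
V^r = (1)(2) + (0)(r) = 2
V^θ = (0)(2) + (1/r^2)(r) = 1/r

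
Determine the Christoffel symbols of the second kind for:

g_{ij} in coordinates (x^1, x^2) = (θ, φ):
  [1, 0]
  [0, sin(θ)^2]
Using Γ^k_{ij} = (1/2) g^{km} (∂_i g_{mj} + ∂_j g_{mi} - ∂_m g_{ij}); the metric is diagonal, so only the m = k term contributes.
Non-zero symbols (using the symmetry Γ^k_{ij} = Γ^k_{ji}):
Γ^θ_{φ φ} = (1/2) g^{θθ} (∂_φ g_{θφ} + ∂_φ g_{θφ} - ∂_θ g_{φφ}) = (1/2)(1)((0) + (0) - (sin(2*θ))) = -sin(2*θ)/2
Γ^φ_{θ φ} = (1/2) g^{φφ} (∂_θ g_{φφ} + ∂_φ g_{φθ} - ∂_φ g_{θφ}) = (1/2)(1/sin(θ)^2)((sin(2*θ)) + (0) - (0)) = 1/tan(θ)
All other Christoffel symbols are zero.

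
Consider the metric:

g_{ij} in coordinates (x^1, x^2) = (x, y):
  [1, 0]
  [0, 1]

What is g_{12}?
With x^1 = x, x^2 = y, g_{12} = g_{xy} is the row-1, column-2 entry of the matrix.
g_{12} = 0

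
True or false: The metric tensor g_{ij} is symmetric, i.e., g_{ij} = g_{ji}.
By definition the metric is a symmetric bilinear form, g_{ij} = g_{ji}.
True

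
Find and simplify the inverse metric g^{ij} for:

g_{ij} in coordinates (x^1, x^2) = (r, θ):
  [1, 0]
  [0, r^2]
The metric is diagonal, so g^{ij} is diagonal with entries 1/g_{ii}: diag(1, 1/(r^2)).
g^{ij}:
  [1, 0]
  [0, 1/r^2]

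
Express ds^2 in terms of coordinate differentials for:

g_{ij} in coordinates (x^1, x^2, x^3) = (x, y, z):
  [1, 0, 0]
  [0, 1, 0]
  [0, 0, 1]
ds^2 = g_{ij} dx^i dx^j; only the non-zero components contribute.
ds^2 = dx^2 + dy^2 + dz^2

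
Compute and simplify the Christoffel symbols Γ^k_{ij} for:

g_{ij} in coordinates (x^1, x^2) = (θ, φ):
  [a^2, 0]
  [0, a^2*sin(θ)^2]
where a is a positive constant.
Using Γ^k_{ij} = (1/2) g^{km} (∂_i g_{mj} + ∂_j g_{mi} - ∂_m g_{ij}); the metric is diagonal, so only the m = k term contributes.
Non-zero symbols (using the symmetry Γ^k_{ij} = Γ^k_{ji}):
Γ^θ_{φ φ} = (1/2) g^{θθ} (∂_φ g_{θφ} + ∂_φ g_{θφ} - ∂_θ g_{φφ}) = (1/2)(1/a^2)((0) + (0) - (a^2*sin(2*θ))) = -sin(2*θ)/2
Γ^φ_{θ φ} = (1/2) g^{φφ} (∂_θ g_{φφ} + ∂_φ g_{φθ} - ∂_φ g_{θφ}) = (1/2)(1/(a^2*sin(θ)^2))((a^2*sin(2*θ)) + (0) - (0)) = 1/tan(θ)
All other Christoffel symbols are zero.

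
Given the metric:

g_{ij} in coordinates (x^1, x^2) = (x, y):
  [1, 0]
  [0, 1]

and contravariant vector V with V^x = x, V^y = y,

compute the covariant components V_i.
V_i = g_{ij} V^j:
V_x = (1)(x) + (0)(y) = x
V_y = (0)(x) + (1)(y) = y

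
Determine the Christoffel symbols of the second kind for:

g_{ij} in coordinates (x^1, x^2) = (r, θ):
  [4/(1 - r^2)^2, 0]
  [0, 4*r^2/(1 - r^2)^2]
Using Γ^k_{ij} = (1/2) g^{km} (∂_i g_{mj} + ∂_j g_{mi} - ∂_m g_{ij}); the metric is diagonal, so only the m = k term contributes.
Non-zero symbols (using the symmetry Γ^k_{ij} = Γ^k_{ji}):
Γ^r_{r r} = (1/2) g^{rr} (∂_r g_{rr} + ∂_r g_{rr} - ∂_r g_{rr}) = (1/2)((1 - r^2)^2/4)((16*r/(1 - r^2)^3) + (16*r/(1 - r^2)^3) - (16*r/(1 - r^2)^3)) = 2*r/(1 - r^2)
Γ^r_{θ θ} = (1/2) g^{rr} (∂_θ g_{rθ} + ∂_θ g_{rθ} - ∂_r g_{θθ}) = (1/2)((1 - r^2)^2/4)((0) + (0) - (-8*(r^3 + r)/(r^2 - 1)^3)) = (r^3 + r)/(r^2 - 1)
Γ^θ_{r θ} = (1/2) g^{θθ} (∂_r g_{θθ} + ∂_θ g_{θr} - ∂_θ g_{rθ}) = (1/2)((1 - r^2)^2/(4*r^2))((-8*(r^3 + r)/(r^2 - 1)^3) + (0) - (0)) = (-r^2 - 1)/(r^3 - r)
All other Christoffel symbols are zero.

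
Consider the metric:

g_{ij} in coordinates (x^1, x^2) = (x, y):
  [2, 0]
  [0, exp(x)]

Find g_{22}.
With x^1 = x, x^2 = y, g_{22} = g_{yy} is the row-2, column-2 entry of the matrix.
g_{22} = exp(x)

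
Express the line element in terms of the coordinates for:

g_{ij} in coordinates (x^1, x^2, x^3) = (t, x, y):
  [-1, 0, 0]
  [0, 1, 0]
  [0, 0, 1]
ds^2 = g_{ij} dx^i dx^j; only the non-zero components contribute.
ds^2 = -dt^2 + dx^2 + dy^2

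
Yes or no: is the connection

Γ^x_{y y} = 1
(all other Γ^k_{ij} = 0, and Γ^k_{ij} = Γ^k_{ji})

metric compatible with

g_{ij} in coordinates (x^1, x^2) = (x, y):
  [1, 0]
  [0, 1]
Using ∇_k g_{ij} = ∂_k g_{ij} - Γ^m_{ki} g_{mj} - Γ^m_{kj} g_{im}:
∇_y g_{xy} = (0) - (0) - (1) = -1 ≠ 0
So the connection is not metric compatible (it is not the Levi-Civita connection).
No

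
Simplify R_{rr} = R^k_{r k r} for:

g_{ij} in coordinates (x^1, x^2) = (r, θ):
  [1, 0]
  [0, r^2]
Non-zero Christoffel symbols (Γ^k_{ij} = Γ^k_{ji}):
Γ^r_{θ θ} = -r
Γ^θ_{r θ} = 1/r
R^r_{r r r} = 0 (a repeated index in an antisymmetric pair)
R^θ_{r θ r} = ∂_θ Γ^θ_{r r} - ∂_r Γ^θ_{r θ} + Γ^θ_{θ m} Γ^m_{r r} - Γ^θ_{r m} Γ^m_{r θ}
  = (0) - (-1/r^2) + (0) - (1/r^2) = 0
R_{rr} = R^r_{r r r} + R^θ_{r θ r} = (0) + (0) = 0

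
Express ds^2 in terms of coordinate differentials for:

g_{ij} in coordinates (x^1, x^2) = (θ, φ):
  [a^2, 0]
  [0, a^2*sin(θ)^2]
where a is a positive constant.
ds^2 = g_{ij} dx^i dx^j; only the non-zero components contribute.
ds^2 = a^2 dθ^2 + a^2*sin(θ)^2 dφ^2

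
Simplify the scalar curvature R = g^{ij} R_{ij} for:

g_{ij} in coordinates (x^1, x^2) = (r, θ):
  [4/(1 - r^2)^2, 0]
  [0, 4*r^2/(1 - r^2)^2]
Non-zero Christoffel symbols (Γ^k_{ij} = Γ^k_{ji}):
Γ^r_{r r} = 2*r/(1 - r^2)
Γ^r_{θ θ} = (r^3 + r)/(r^2 - 1)
Γ^θ_{r θ} = (-r^2 - 1)/(r^3 - r)
Ricci tensor (R_{ij} = R^k_{ikj}): R_{rr} = -4/(r^2 - 1)^2, R_{rθ} = 0, R_{θθ} = -4*r^2/(r^2 - 1)^2
Inverse metric: g^{rr} = (1 - r^2)^2/4, g^{θθ} = (1 - r^2)^2/(4*r^2)
R = g^{ij} R_{ij} = ((1 - r^2)^2/4)(-4/(r^2 - 1)^2) + ((1 - r^2)^2/(4*r^2))(-4*r^2/(r^2 - 1)^2) = -2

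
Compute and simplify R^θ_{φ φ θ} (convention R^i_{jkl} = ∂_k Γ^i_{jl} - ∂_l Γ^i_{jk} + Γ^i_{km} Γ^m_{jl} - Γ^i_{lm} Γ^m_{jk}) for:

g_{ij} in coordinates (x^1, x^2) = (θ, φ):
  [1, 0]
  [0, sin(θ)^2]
Non-zero Christoffel symbols (Γ^k_{ij} = Γ^k_{ji}):
Γ^θ_{φ φ} = -sin(2*θ)/2
Γ^φ_{θ φ} = 1/tan(θ)
R^θ_{φ φ θ} = ∂_φ Γ^θ_{φ θ} - ∂_θ Γ^θ_{φ φ} + Γ^θ_{φ m} Γ^m_{φ θ} - Γ^θ_{θ m} Γ^m_{φ φ}
  = (0) - (-cos(2*θ)) + (-cos(θ)^2) - (0) = -sin(θ)^2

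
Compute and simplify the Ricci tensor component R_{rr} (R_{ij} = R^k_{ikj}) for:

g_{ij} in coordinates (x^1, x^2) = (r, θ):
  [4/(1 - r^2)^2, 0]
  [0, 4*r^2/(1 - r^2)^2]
Non-zero Christoffel symbols (Γ^k_{ij} = Γ^k_{ji}):
Γ^r_{r r} = 2*r/(1 - r^2)
Γ^r_{θ θ} = (r^3 + r)/(r^2 - 1)
Γ^θ_{r θ} = (-r^2 - 1)/(r^3 - r)
R^r_{r r r} = 0 (a repeated index in an antisymmetric pair)
R^θ_{r θ r} = ∂_θ Γ^θ_{r r} - ∂_r Γ^θ_{r θ} + Γ^θ_{θ m} Γ^m_{r r} - Γ^θ_{r m} Γ^m_{r θ}
  = (0) - ((r^4 + 4*r^2 - 1)/(r^3 - r)^2) + (2*(r^2 + 1)/(r^2 - 1)^2) - ((r^2 + 1)^2/(r^3 - r)^2) = -4/(r^2 - 1)^2
R_{rr} = R^r_{r r r} + R^θ_{r θ r} = (0) + (-4/(r^2 - 1)^2) = -4/(r^2 - 1)^2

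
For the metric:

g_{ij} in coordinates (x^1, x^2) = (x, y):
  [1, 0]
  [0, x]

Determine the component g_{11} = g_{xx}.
With x^1 = x, x^2 = y, g_{11} = g_{xx} is the row-1, column-1 entry of the matrix.
g_{11} = 1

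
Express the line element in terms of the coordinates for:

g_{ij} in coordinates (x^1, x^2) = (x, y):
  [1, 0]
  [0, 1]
ds^2 = g_{ij} dx^i dx^j; only the non-zero components contribute.
ds^2 = dx^2 + dy^2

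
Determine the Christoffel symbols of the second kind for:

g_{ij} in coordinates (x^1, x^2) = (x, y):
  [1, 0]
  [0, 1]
Using Γ^k_{ij} = (1/2) g^{km} (∂_i g_{mj} + ∂_j g_{mi} - ∂_m g_{ij}); the metric is diagonal, so only the m = k term contributes.
Every metric component is constant, so all ∂_m g_{ij} = 0 and every Christoffel symbol vanishes.
All Christoffel symbols are zero.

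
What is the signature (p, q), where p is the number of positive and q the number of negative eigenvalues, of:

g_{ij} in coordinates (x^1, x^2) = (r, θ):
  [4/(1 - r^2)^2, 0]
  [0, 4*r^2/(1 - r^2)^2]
The metric is diagonal, so its eigenvalues are the diagonal entries: 4/(1 - r^2)^2, 4*r^2/(1 - r^2)^2 (at a generic point, where coordinate-dependent entries are positive).
2 positive, 0 negative.
(2, 0) - Riemannian (positive definite)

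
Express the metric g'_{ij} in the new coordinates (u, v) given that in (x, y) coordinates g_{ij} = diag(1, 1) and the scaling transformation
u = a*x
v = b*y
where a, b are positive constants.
Invert the transformation: x = u/a, y = v/b
g'_{ij} = (∂x^k/∂x'^i)(∂x^l/∂x'^j) g_{kl}; with g_{kl} = δ_{kl} this is Σ_k (∂x^k/∂x'^i)(∂x^k/∂x'^j).
Jacobian: ∂x/∂u = 1/a, ∂x/∂v = 0, ∂y/∂u = 0, ∂y/∂v = 1/b
g'_{uu} = (1/a)(1/a) + (0)(0) = 1/a^2
g'_{uv} = (1/a)(0) + (0)(1/b) = 0
g'_{vv} = (0)(0) + (1/b)(1/b) = 1/b^2
g'_{ij} = diag(1/a^2, 1/b^2)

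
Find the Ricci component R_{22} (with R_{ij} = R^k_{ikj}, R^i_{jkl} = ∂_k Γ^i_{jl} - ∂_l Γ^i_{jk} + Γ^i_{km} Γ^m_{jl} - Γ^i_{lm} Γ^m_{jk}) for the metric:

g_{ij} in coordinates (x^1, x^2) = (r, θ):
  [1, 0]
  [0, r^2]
Non-zero Christoffel symbols (Γ^k_{ij} = Γ^k_{ji}):
Γ^r_{θ θ} = -r
Γ^θ_{r θ} = 1/r
R^r_{θ r θ} = ∂_r Γ^r_{θ θ} - ∂_θ Γ^r_{θ r} + Γ^r_{r m} Γ^m_{θ θ} - Γ^r_{θ m} Γ^m_{θ r}
  = (-1) - (0) + (0) - (-1) = 0
R^θ_{θ θ θ} = 0 (a repeated index in an antisymmetric pair)
R_{θθ} = R^r_{θ r θ} + R^θ_{θ θ θ} = (0) + (0) = 0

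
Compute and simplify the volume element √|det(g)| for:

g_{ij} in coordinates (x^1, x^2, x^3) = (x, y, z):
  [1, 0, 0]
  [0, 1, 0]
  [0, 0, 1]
det(g) = 1
√|det(g)| = 1
Volume element: dV = 1 dx dy dz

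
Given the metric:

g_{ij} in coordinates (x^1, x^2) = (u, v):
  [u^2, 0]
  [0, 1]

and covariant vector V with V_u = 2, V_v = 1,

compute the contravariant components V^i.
Inverse metric (diagonal): g^{uu} = 1/u^2, g^{vv} = 1
V^i = g^{ij} V_j:
V^u = (1/u^2)(2) + (0)(1) = 2/u^2
V^v = (0)(2) + (1)(1) = 1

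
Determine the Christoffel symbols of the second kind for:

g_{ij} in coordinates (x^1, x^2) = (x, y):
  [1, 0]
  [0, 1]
Using Γ^k_{ij} = (1/2) g^{km} (∂_i g_{mj} + ∂_j g_{mi} - ∂_m g_{ij}); the metric is diagonal, so only the m = k term contributes.
Every metric component is constant, so all ∂_m g_{ij} = 0 and every Christoffel symbol vanishes.
All Christoffel symbols are zero.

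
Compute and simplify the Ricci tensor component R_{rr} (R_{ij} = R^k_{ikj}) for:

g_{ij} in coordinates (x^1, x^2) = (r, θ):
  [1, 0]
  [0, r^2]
Non-zero Christoffel symbols (Γ^k_{ij} = Γ^k_{ji}):
Γ^r_{θ θ} = -r
Γ^θ_{r θ} = 1/r
R^r_{r r r} = 0 (a repeated index in an antisymmetric pair)
R^θ_{r θ r} = ∂_θ Γ^θ_{r r} - ∂_r Γ^θ_{r θ} + Γ^θ_{θ m} Γ^m_{r r} - Γ^θ_{r m} Γ^m_{r θ}
  = (0) - (-1/r^2) + (0) - (1/r^2) = 0
R_{rr} = R^r_{r r r} + R^θ_{r θ r} = (0) + (0) = 0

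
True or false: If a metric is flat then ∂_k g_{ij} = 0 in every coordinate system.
Flatness means R^i_{jkl} = 0; the components can still vary, e.g. the flat plane in polar coordinates has g_{θθ} = r^2.
False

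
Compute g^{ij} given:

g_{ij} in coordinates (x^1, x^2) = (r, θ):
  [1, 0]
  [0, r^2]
The metric is diagonal, so g^{ij} is diagonal with entries 1/g_{ii}: diag(1, 1/(r^2)).
g^{ij}:
  [1, 0]
  [0, 1/r^2]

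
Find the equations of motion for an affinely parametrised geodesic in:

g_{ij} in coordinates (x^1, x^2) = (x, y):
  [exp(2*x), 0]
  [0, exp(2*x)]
Geodesic equation: d^2x^k/dλ^2 + Γ^k_{ij} (dx^i/dλ)(dx^j/dλ) = 0.
Non-zero Christoffel symbols:
Γ^x_{x x} = 1
Γ^x_{y y} = -1
Γ^y_{x y} = 1
Substituting (the symmetric pair Γ^k_{ij}, Γ^k_{ji} combines into a factor 2):
d^2x/dλ^2 + (dx/dλ)^2 - (dy/dλ)^2 = 0
d^2y/dλ^2 + 2 (dx/dλ)(dy/dλ) = 0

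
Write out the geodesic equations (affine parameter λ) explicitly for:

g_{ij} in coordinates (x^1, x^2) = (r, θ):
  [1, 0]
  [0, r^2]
Geodesic equation: d^2x^k/dλ^2 + Γ^k_{ij} (dx^i/dλ)(dx^j/dλ) = 0.
Non-zero Christoffel symbols:
Γ^r_{θ θ} = -r
Γ^θ_{r θ} = 1/r
Substituting (the symmetric pair Γ^k_{ij}, Γ^k_{ji} combines into a factor 2):
d^2r/dλ^2 - r (dθ/dλ)^2 = 0
d^2θ/dλ^2 + (2/r) (dr/dλ)(dθ/dλ) = 0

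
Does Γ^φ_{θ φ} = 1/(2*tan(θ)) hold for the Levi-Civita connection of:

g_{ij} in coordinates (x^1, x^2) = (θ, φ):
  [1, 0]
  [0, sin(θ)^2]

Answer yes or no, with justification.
Γ^φ_{θ φ} = (1/2) g^{φφ} (∂_θ g_{φφ} + ∂_φ g_{φθ} - ∂_φ g_{θφ}) = (1/2)(1/sin(θ)^2)((sin(2*θ)) + (0) - (0)) = 1/tan(θ)
This differs from the proposed value 1/(2*tan(θ)).
No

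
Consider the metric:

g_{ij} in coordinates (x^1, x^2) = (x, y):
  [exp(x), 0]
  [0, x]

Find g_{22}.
With x^1 = x, x^2 = y, g_{22} = g_{yy} is the row-2, column-2 entry of the matrix.
g_{22} = x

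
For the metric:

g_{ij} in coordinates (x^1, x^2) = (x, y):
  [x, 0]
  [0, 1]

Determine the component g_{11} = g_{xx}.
With x^1 = x, x^2 = y, g_{11} = g_{xx} is the row-1, column-1 entry of the matrix.
g_{11} = x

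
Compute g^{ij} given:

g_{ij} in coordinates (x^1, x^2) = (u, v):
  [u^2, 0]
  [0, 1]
The metric is diagonal, so g^{ij} is diagonal with entries 1/g_{ii}: diag(1/(u^2), 1).
g^{ij}:
  [1/u^2, 0]
  [0, 1]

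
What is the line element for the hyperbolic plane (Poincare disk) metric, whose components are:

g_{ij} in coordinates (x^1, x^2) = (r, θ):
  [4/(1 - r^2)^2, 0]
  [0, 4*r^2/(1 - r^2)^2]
ds^2 = g_{ij} dx^i dx^j; only the non-zero components contribute.
ds^2 = (4/(1 - r^2)^2) dr^2 + (4*r^2/(1 - r^2)^2) dθ^2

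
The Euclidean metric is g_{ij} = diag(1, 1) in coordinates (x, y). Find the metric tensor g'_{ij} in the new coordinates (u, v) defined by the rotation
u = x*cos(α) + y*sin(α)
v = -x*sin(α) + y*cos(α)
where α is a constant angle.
Invert the transformation: x = u*cos(α) - v*sin(α), y = u*sin(α) + v*cos(α)
g'_{ij} = (∂x^k/∂x'^i)(∂x^l/∂x'^j) g_{kl}; with g_{kl} = δ_{kl} this is Σ_k (∂x^k/∂x'^i)(∂x^k/∂x'^j).
Jacobian: ∂x/∂u = cos(α), ∂x/∂v = -sin(α), ∂y/∂u = sin(α), ∂y/∂v = cos(α)
g'_{uu} = (cos(α))(cos(α)) + (sin(α))(sin(α)) = 1
g'_{uv} = (cos(α))(-sin(α)) + (sin(α))(cos(α)) = 0
g'_{vv} = (-sin(α))(-sin(α)) + (cos(α))(cos(α)) = 1
g'_{ij} = diag(1, 1)
The Euclidean metric is invariant under rotations.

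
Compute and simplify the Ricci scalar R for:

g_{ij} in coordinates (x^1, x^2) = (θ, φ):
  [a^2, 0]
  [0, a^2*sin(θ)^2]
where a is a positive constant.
Non-zero Christoffel symbols (Γ^k_{ij} = Γ^k_{ji}):
Γ^θ_{φ φ} = -sin(2*θ)/2
Γ^φ_{θ φ} = 1/tan(θ)
Ricci tensor (R_{ij} = R^k_{ikj}): R_{θθ} = 1, R_{θφ} = 0, R_{φφ} = sin(θ)^2
Inverse metric: g^{θθ} = 1/a^2, g^{φφ} = 1/(a^2*sin(θ)^2)
R = g^{ij} R_{ij} = (1/a^2)(1) + (1/(a^2*sin(θ)^2))(sin(θ)^2) = 2/a^2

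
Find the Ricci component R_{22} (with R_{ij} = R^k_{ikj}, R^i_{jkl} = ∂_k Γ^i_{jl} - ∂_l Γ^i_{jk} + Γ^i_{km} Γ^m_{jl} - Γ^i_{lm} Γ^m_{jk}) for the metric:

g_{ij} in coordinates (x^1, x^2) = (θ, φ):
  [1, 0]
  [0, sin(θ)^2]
Non-zero Christoffel symbols (Γ^k_{ij} = Γ^k_{ji}):
Γ^θ_{φ φ} = -sin(2*θ)/2
Γ^φ_{θ φ} = 1/tan(θ)
R^θ_{φ θ φ} = ∂_θ Γ^θ_{φ φ} - ∂_φ Γ^θ_{φ θ} + Γ^θ_{θ m} Γ^m_{φ φ} - Γ^θ_{φ m} Γ^m_{φ θ}
  = (-cos(2*θ)) - (0) + (0) - (-cos(θ)^2) = sin(θ)^2
R^φ_{φ φ φ} = 0 (a repeated index in an antisymmetric pair)
R_{φφ} = R^θ_{φ θ φ} + R^φ_{φ φ φ} = (sin(θ)^2) + (0) = sin(θ)^2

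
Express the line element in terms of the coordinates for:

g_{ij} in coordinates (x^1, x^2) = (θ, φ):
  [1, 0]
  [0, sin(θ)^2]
ds^2 = g_{ij} dx^i dx^j; only the non-zero components contribute.
ds^2 = dθ^2 + sin(θ)^2 dφ^2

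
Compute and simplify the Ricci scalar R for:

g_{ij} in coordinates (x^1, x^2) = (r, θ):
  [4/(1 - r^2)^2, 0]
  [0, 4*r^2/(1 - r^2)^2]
Non-zero Christoffel symbols (Γ^k_{ij} = Γ^k_{ji}):
Γ^r_{r r} = 2*r/(1 - r^2)
Γ^r_{θ θ} = (r^3 + r)/(r^2 - 1)
Γ^θ_{r θ} = (-r^2 - 1)/(r^3 - r)
Ricci tensor (R_{ij} = R^k_{ikj}): R_{rr} = -4/(r^2 - 1)^2, R_{rθ} = 0, R_{θθ} = -4*r^2/(r^2 - 1)^2
Inverse metric: g^{rr} = (1 - r^2)^2/4, g^{θθ} = (1 - r^2)^2/(4*r^2)
R = g^{ij} R_{ij} = ((1 - r^2)^2/4)(-4/(r^2 - 1)^2) + ((1 - r^2)^2/(4*r^2))(-4*r^2/(r^2 - 1)^2) = -2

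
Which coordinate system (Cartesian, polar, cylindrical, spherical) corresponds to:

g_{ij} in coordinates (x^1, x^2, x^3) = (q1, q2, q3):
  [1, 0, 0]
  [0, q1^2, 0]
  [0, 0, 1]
The line element ds^2 = dq1^2 + q1^2 dq2^2 + dq3^2 is dr^2 + r^2 dθ^2 + dz^2 with q1 = r, q2 = θ, q3 = z.
cylindrical coordinates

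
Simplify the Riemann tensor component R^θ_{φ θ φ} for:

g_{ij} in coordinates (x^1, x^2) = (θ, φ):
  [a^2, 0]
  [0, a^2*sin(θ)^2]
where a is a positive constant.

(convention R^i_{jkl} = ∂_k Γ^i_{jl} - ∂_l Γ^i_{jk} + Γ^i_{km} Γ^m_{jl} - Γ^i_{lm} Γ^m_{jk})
Non-zero Christoffel symbols (Γ^k_{ij} = Γ^k_{ji}):
Γ^θ_{φ φ} = -sin(2*θ)/2
Γ^φ_{θ φ} = 1/tan(θ)
R^θ_{φ θ φ} = ∂_θ Γ^θ_{φ φ} - ∂_φ Γ^θ_{φ θ} + Γ^θ_{θ m} Γ^m_{φ φ} - Γ^θ_{φ m} Γ^m_{φ θ}
  = (-cos(2*θ)) - (0) + (0) - (-cos(θ)^2) = sin(θ)^2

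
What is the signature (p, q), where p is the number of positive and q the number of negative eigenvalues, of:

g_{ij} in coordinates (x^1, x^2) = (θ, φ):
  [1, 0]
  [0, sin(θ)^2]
The metric is diagonal, so its eigenvalues are the diagonal entries: 1, sin(θ)^2 (at a generic point, where coordinate-dependent entries are positive).
2 positive, 0 negative.
(2, 0) - Riemannian (positive definite)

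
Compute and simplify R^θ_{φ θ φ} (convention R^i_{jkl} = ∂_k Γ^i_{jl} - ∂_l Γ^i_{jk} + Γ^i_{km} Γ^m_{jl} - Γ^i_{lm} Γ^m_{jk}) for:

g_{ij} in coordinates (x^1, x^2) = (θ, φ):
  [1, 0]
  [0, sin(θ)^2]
Non-zero Christoffel symbols (Γ^k_{ij} = Γ^k_{ji}):
Γ^θ_{φ φ} = -sin(2*θ)/2
Γ^φ_{θ φ} = 1/tan(θ)
R^θ_{φ θ φ} = ∂_θ Γ^θ_{φ φ} - ∂_φ Γ^θ_{φ θ} + Γ^θ_{θ m} Γ^m_{φ φ} - Γ^θ_{φ m} Γ^m_{φ θ}
  = (-cos(2*θ)) - (0) + (0) - (-cos(θ)^2) = sin(θ)^2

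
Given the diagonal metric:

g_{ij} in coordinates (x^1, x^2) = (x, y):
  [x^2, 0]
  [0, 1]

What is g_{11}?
With x^1 = x, x^2 = y, g_{11} = g_{xx} is the row-1, column-1 entry of the matrix.
g_{11} = x^2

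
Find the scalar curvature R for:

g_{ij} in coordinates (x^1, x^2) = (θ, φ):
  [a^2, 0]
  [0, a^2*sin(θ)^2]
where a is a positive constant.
Non-zero Christoffel symbols (Γ^k_{ij} = Γ^k_{ji}):
Γ^θ_{φ φ} = -sin(2*θ)/2
Γ^φ_{θ φ} = 1/tan(θ)
Ricci tensor (R_{ij} = R^k_{ikj}): R_{θθ} = 1, R_{θφ} = 0, R_{φφ} = sin(θ)^2
Inverse metric: g^{θθ} = 1/a^2, g^{φφ} = 1/(a^2*sin(θ)^2)
R = g^{ij} R_{ij} = (1/a^2)(1) + (1/(a^2*sin(θ)^2))(sin(θ)^2) = 2/a^2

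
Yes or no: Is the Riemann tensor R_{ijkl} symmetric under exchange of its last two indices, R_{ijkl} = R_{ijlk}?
It is antisymmetric in the last pair: R_{ijkl} = -R_{ijlk}.
No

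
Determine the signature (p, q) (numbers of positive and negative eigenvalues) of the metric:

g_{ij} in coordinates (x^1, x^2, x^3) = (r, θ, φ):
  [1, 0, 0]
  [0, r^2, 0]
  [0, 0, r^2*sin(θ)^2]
The metric is diagonal, so its eigenvalues are the diagonal entries: 1, r^2, r^2*sin(θ)^2 (at a generic point, where coordinate-dependent entries are positive).
3 positive, 0 negative.
(3, 0) - Riemannian (positive definite)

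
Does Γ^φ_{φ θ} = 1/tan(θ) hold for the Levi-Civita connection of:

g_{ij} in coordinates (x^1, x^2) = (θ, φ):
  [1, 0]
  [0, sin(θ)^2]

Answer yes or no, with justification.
Γ^φ_{φ θ} = (1/2) g^{φφ} (∂_φ g_{φθ} + ∂_θ g_{φφ} - ∂_φ g_{φθ}) = (1/2)(1/sin(θ)^2)((0) + (sin(2*θ)) - (0)) = 1/tan(θ)
This equals the proposed value 1/tan(θ).
Yes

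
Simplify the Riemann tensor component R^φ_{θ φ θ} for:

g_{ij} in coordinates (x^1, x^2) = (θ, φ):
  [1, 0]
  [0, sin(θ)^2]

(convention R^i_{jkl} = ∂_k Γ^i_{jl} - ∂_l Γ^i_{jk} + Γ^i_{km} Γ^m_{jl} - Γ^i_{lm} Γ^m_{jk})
Non-zero Christoffel symbols (Γ^k_{ij} = Γ^k_{ji}):
Γ^θ_{φ φ} = -sin(2*θ)/2
Γ^φ_{θ φ} = 1/tan(θ)
R^φ_{θ φ θ} = ∂_φ Γ^φ_{θ θ} - ∂_θ Γ^φ_{θ φ} + Γ^φ_{φ m} Γ^m_{θ θ} - Γ^φ_{θ m} Γ^m_{θ φ}
  = (0) - (-1/sin(θ)^2) + (0) - (1/tan(θ)^2) = 1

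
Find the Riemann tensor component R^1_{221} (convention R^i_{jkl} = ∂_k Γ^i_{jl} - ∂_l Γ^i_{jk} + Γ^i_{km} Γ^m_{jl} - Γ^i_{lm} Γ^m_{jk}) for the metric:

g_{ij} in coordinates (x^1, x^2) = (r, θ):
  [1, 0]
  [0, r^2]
Non-zero Christoffel symbols (Γ^k_{ij} = Γ^k_{ji}):
Γ^r_{θ θ} = -r
Γ^θ_{r θ} = 1/r
R^r_{θ θ r} = ∂_θ Γ^r_{θ r} - ∂_r Γ^r_{θ θ} + Γ^r_{θ m} Γ^m_{θ r} - Γ^r_{r m} Γ^m_{θ θ}
  = (0) - (-1) + (-1) - (0) = 0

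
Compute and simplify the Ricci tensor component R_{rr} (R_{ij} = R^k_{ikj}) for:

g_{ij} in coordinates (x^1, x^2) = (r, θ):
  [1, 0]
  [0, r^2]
Non-zero Christoffel symbols (Γ^k_{ij} = Γ^k_{ji}):
Γ^r_{θ θ} = -r
Γ^θ_{r θ} = 1/r
R^r_{r r r} = 0 (a repeated index in an antisymmetric pair)
R^θ_{r θ r} = ∂_θ Γ^θ_{r r} - ∂_r Γ^θ_{r θ} + Γ^θ_{θ m} Γ^m_{r r} - Γ^θ_{r m} Γ^m_{r θ}
  = (0) - (-1/r^2) + (0) - (1/r^2) = 0
R_{rr} = R^r_{r r r} + R^θ_{r θ r} = (0) + (0) = 0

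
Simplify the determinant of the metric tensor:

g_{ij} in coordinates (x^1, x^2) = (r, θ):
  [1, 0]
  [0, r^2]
For a 2×2 metric: det(g) = g_{11}·g_{22} - g_{12}·g_{21}
= (1)·(r^2) - (0)·(0)
= r^2 - 0
det(g) = r^2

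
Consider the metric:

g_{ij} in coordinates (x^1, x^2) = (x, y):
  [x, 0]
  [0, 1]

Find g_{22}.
With x^1 = x, x^2 = y, g_{22} = g_{yy} is the row-2, column-2 entry of the matrix.
g_{22} = 1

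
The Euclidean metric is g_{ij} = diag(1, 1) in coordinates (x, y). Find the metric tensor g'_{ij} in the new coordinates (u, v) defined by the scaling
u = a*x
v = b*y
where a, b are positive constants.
Invert the transformation: x = u/a, y = v/b
g'_{ij} = (∂x^k/∂x'^i)(∂x^l/∂x'^j) g_{kl}; with g_{kl} = δ_{kl} this is Σ_k (∂x^k/∂x'^i)(∂x^k/∂x'^j).
Jacobian: ∂x/∂u = 1/a, ∂x/∂v = 0, ∂y/∂u = 0, ∂y/∂v = 1/b
g'_{uu} = (1/a)(1/a) + (0)(0) = 1/a^2
g'_{uv} = (1/a)(0) + (0)(1/b) = 0
g'_{vv} = (0)(0) + (1/b)(1/b) = 1/b^2
g'_{ij} = diag(1/a^2, 1/b^2)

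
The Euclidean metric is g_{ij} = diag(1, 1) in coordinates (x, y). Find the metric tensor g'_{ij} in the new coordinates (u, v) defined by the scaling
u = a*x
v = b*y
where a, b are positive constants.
Invert the transformation: x = u/a, y = v/b
g'_{ij} = (∂x^k/∂x'^i)(∂x^l/∂x'^j) g_{kl}; with g_{kl} = δ_{kl} this is Σ_k (∂x^k/∂x'^i)(∂x^k/∂x'^j).
Jacobian: ∂x/∂u = 1/a, ∂x/∂v = 0, ∂y/∂u = 0, ∂y/∂v = 1/b
g'_{uu} = (1/a)(1/a) + (0)(0) = 1/a^2
g'_{uv} = (1/a)(0) + (0)(1/b) = 0
g'_{vv} = (0)(0) + (1/b)(1/b) = 1/b^2
g'_{ij} = diag(1/a^2, 1/b^2)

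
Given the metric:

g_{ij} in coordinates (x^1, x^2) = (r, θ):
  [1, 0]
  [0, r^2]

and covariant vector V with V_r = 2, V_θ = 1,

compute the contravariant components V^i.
Inverse metric (diagonal): g^{rr} = 1, g^{θθ} = 1/r^2
V^i = g^{ij} V_j:
V^r = (1)(2) + (0)(1) = 2
V^θ = (0)(2) + (1/r^2)(1) = 1/r^2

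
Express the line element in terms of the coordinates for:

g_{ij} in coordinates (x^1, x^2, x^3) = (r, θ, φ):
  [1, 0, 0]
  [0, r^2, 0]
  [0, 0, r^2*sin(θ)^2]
ds^2 = g_{ij} dx^i dx^j; only the non-zero components contribute.
ds^2 = dr^2 + r^2 dθ^2 + r^2*sin(θ)^2 dφ^2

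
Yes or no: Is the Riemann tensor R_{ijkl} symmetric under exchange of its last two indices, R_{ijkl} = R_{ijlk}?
It is antisymmetric in the last pair: R_{ijkl} = -R_{ijlk}.
No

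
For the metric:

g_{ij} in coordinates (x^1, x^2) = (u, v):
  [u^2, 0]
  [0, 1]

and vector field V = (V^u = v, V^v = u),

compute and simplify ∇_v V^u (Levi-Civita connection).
Non-zero Christoffel symbols:
Γ^u_{u u} = 1/u
∇_v V^u = ∂_v V^u + Γ^u_{v j} V^j
  = (1) + (0)(v) + (0)(u)
  = 1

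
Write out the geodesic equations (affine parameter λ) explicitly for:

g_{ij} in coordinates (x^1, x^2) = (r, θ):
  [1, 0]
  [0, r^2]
Geodesic equation: d^2x^k/dλ^2 + Γ^k_{ij} (dx^i/dλ)(dx^j/dλ) = 0.
Non-zero Christoffel symbols:
Γ^r_{θ θ} = -r
Γ^θ_{r θ} = 1/r
Substituting (the symmetric pair Γ^k_{ij}, Γ^k_{ji} combines into a factor 2):
d^2r/dλ^2 - r (dθ/dλ)^2 = 0
d^2θ/dλ^2 + (2/r) (dr/dλ)(dθ/dλ) = 0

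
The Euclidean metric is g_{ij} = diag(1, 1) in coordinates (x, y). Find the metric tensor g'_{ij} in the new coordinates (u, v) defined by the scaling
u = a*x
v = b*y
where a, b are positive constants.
Invert the transformation: x = u/a, y = v/b
g'_{ij} = (∂x^k/∂x'^i)(∂x^l/∂x'^j) g_{kl}; with g_{kl} = δ_{kl} this is Σ_k (∂x^k/∂x'^i)(∂x^k/∂x'^j).
Jacobian: ∂x/∂u = 1/a, ∂x/∂v = 0, ∂y/∂u = 0, ∂y/∂v = 1/b
g'_{uu} = (1/a)(1/a) + (0)(0) = 1/a^2
g'_{uv} = (1/a)(0) + (0)(1/b) = 0
g'_{vv} = (0)(0) + (1/b)(1/b) = 1/b^2
g'_{ij} = diag(1/a^2, 1/b^2)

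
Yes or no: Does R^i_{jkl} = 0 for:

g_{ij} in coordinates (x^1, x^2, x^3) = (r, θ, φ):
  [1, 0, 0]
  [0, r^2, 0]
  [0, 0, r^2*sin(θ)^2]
Non-zero Christoffel symbols:
Γ^r_{θ θ} = -r
Γ^r_{φ φ} = -r*sin(θ)^2
Γ^θ_{r θ} = 1/r
Γ^θ_{φ φ} = -sin(2*θ)/2
Γ^φ_{r φ} = 1/r
Γ^φ_{θ φ} = 1/tan(θ)
Ricci tensor: R_{rr} = 0, R_{rθ} = 0, R_{rφ} = 0, R_{θθ} = 0, R_{θφ} = 0, R_{φφ} = 0
All R_{ij} vanish; in 3 dimensions the Riemann tensor is fully determined by the Ricci tensor, so R^i_{jkl} = 0: the metric is flat (curvilinear coordinates on flat space).
Yes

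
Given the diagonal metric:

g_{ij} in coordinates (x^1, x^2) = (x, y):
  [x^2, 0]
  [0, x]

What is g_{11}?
With x^1 = x, x^2 = y, g_{11} = g_{xx} is the row-1, column-1 entry of the matrix.
g_{11} = x^2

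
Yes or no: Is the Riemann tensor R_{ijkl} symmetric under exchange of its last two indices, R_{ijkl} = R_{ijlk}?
It is antisymmetric in the last pair: R_{ijkl} = -R_{ijlk}.
No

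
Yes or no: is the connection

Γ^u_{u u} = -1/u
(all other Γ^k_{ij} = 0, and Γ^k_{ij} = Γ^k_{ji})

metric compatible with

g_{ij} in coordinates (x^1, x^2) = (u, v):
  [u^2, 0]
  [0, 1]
Using ∇_k g_{ij} = ∂_k g_{ij} - Γ^m_{ki} g_{mj} - Γ^m_{kj} g_{im}:
∇_u g_{uu} = (2*u) - (-u) - (-u) = 4*u ≠ 0
So the connection is not metric compatible (it is not the Levi-Civita connection).
No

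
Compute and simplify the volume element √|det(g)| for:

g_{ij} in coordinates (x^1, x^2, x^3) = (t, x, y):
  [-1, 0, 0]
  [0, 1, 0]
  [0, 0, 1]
det(g) = -1
√|det(g)| = 1
Volume element: dV = 1 dt dx dy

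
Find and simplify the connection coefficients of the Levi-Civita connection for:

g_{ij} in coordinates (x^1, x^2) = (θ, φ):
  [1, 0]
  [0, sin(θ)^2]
Using Γ^k_{ij} = (1/2) g^{km} (∂_i g_{mj} + ∂_j g_{mi} - ∂_m g_{ij}); the metric is diagonal, so only the m = k term contributes.
Non-zero symbols (using the symmetry Γ^k_{ij} = Γ^k_{ji}):
Γ^θ_{φ φ} = (1/2) g^{θθ} (∂_φ g_{θφ} + ∂_φ g_{θφ} - ∂_θ g_{φφ}) = (1/2)(1)((0) + (0) - (sin(2*θ))) = -sin(2*θ)/2
Γ^φ_{θ φ} = (1/2) g^{φφ} (∂_θ g_{φφ} + ∂_φ g_{φθ} - ∂_φ g_{θφ}) = (1/2)(1/sin(θ)^2)((sin(2*θ)) + (0) - (0)) = 1/tan(θ)
All other Christoffel symbols are zero.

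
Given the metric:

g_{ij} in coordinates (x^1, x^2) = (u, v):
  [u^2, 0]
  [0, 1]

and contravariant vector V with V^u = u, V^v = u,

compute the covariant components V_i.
V_i = g_{ij} V^j:
V_u = (u^2)(u) + (0)(u) = u^3
V_v = (0)(u) + (1)(u) = u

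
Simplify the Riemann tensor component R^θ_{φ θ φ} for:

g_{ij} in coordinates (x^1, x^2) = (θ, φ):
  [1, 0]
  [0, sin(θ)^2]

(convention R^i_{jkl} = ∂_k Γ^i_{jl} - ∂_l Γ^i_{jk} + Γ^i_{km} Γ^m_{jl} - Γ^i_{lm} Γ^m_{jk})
Non-zero Christoffel symbols (Γ^k_{ij} = Γ^k_{ji}):
Γ^θ_{φ φ} = -sin(2*θ)/2
Γ^φ_{θ φ} = 1/tan(θ)
R^θ_{φ θ φ} = ∂_θ Γ^θ_{φ φ} - ∂_φ Γ^θ_{φ θ} + Γ^θ_{θ m} Γ^m_{φ φ} - Γ^θ_{φ m} Γ^m_{φ θ}
  = (-cos(2*θ)) - (0) + (0) - (-cos(θ)^2) = sin(θ)^2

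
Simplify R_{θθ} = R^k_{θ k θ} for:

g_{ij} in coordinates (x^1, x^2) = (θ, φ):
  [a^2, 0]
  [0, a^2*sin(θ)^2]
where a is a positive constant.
Non-zero Christoffel symbols (Γ^k_{ij} = Γ^k_{ji}):
Γ^θ_{φ φ} = -sin(2*θ)/2
Γ^φ_{θ φ} = 1/tan(θ)
R^θ_{θ θ θ} = 0 (a repeated index in an antisymmetric pair)
R^φ_{θ φ θ} = ∂_φ Γ^φ_{θ θ} - ∂_θ Γ^φ_{θ φ} + Γ^φ_{φ m} Γ^m_{θ θ} - Γ^φ_{θ m} Γ^m_{θ φ}
  = (0) - (-1/sin(θ)^2) + (0) - (1/tan(θ)^2) = 1
R_{θθ} = R^θ_{θ θ θ} + R^φ_{θ φ θ} = (0) + (1) = 1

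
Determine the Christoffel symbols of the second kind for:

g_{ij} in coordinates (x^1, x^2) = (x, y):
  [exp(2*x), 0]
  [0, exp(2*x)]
Using Γ^k_{ij} = (1/2) g^{km} (∂_i g_{mj} + ∂_j g_{mi} - ∂_m g_{ij}); the metric is diagonal, so only the m = k term contributes.
Non-zero symbols (using the symmetry Γ^k_{ij} = Γ^k_{ji}):
Γ^x_{x x} = (1/2) g^{xx} (∂_x g_{xx} + ∂_x g_{xx} - ∂_x g_{xx}) = (1/2)(exp(-2*x))((2*exp(2*x)) + (2*exp(2*x)) - (2*exp(2*x))) = 1
Γ^x_{y y} = (1/2) g^{xx} (∂_y g_{xy} + ∂_y g_{xy} - ∂_x g_{yy}) = (1/2)(exp(-2*x))((0) + (0) - (2*exp(2*x))) = -1
Γ^y_{x y} = (1/2) g^{yy} (∂_x g_{yy} + ∂_y g_{yx} - ∂_y g_{xy}) = (1/2)(exp(-2*x))((2*exp(2*x)) + (0) - (0)) = 1
All other Christoffel symbols are zero.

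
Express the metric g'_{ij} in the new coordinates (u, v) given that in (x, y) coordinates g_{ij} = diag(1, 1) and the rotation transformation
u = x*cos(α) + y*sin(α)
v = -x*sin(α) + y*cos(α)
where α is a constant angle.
Invert the transformation: x = u*cos(α) - v*sin(α), y = u*sin(α) + v*cos(α)
g'_{ij} = (∂x^k/∂x'^i)(∂x^l/∂x'^j) g_{kl}; with g_{kl} = δ_{kl} this is Σ_k (∂x^k/∂x'^i)(∂x^k/∂x'^j).
Jacobian: ∂x/∂u = cos(α), ∂x/∂v = -sin(α), ∂y/∂u = sin(α), ∂y/∂v = cos(α)
g'_{uu} = (cos(α))(cos(α)) + (sin(α))(sin(α)) = 1
g'_{uv} = (cos(α))(-sin(α)) + (sin(α))(cos(α)) = 0
g'_{vv} = (-sin(α))(-sin(α)) + (cos(α))(cos(α)) = 1
g'_{ij} = diag(1, 1)
The Euclidean metric is invariant under rotations.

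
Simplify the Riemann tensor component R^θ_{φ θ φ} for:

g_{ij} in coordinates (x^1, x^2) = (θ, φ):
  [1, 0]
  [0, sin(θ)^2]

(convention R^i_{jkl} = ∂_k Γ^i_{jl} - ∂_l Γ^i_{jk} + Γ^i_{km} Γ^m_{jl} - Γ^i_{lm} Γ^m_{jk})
Non-zero Christoffel symbols (Γ^k_{ij} = Γ^k_{ji}):
Γ^θ_{φ φ} = -sin(2*θ)/2
Γ^φ_{θ φ} = 1/tan(θ)
R^θ_{φ θ φ} = ∂_θ Γ^θ_{φ φ} - ∂_φ Γ^θ_{φ θ} + Γ^θ_{θ m} Γ^m_{φ φ} - Γ^θ_{φ m} Γ^m_{φ θ}
  = (-cos(2*θ)) - (0) + (0) - (-cos(θ)^2) = sin(θ)^2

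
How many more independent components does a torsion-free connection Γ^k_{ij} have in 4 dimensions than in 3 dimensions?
Independent components in n dimensions: n × n(n+1)/2 = n^2(n+1)/2.
4D: 4 × 10 = 40
3D: 3 × 6 = 18
Difference = 40 - 18 = 22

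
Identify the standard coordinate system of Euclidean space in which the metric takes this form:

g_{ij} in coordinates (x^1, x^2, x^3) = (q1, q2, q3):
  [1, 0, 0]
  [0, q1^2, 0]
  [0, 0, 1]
The line element ds^2 = dq1^2 + q1^2 dq2^2 + dq3^2 is dr^2 + r^2 dθ^2 + dz^2 with q1 = r, q2 = θ, q3 = z.
cylindrical coordinates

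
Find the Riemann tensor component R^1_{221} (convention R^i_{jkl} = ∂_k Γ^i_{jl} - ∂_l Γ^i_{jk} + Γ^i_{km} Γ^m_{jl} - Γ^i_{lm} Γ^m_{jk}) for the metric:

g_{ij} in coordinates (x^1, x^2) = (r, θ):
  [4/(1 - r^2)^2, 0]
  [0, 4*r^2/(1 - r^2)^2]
Non-zero Christoffel symbols (Γ^k_{ij} = Γ^k_{ji}):
Γ^r_{r r} = 2*r/(1 - r^2)
Γ^r_{θ θ} = (r^3 + r)/(r^2 - 1)
Γ^θ_{r θ} = (-r^2 - 1)/(r^3 - r)
R^r_{θ θ r} = ∂_θ Γ^r_{θ r} - ∂_r Γ^r_{θ θ} + Γ^r_{θ m} Γ^m_{θ r} - Γ^r_{r m} Γ^m_{θ θ}
  = (0) - ((r^4 - 4*r^2 - 1)/(r^2 - 1)^2) + (-(r^2 + 1)^2/(r^2 - 1)^2) - (-2*r^2*(r^2 + 1)/(r^2 - 1)^2) = 4*r^2/(r^2 - 1)^2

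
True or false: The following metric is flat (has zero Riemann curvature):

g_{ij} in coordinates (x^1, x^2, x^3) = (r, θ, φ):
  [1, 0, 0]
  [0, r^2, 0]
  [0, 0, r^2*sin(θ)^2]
Non-zero Christoffel symbols:
Γ^r_{θ θ} = -r
Γ^r_{φ φ} = -r*sin(θ)^2
Γ^θ_{r θ} = 1/r
Γ^θ_{φ φ} = -sin(2*θ)/2
Γ^φ_{r φ} = 1/r
Γ^φ_{θ φ} = 1/tan(θ)
Ricci tensor: R_{rr} = 0, R_{rθ} = 0, R_{rφ} = 0, R_{θθ} = 0, R_{θφ} = 0, R_{φφ} = 0
All R_{ij} vanish; in 3 dimensions the Riemann tensor is fully determined by the Ricci tensor, so R^i_{jkl} = 0: the metric is flat (curvilinear coordinates on flat space).
True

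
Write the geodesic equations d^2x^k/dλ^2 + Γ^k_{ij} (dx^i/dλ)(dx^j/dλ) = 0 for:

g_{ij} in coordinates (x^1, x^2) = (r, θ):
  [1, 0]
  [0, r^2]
Geodesic equation: d^2x^k/dλ^2 + Γ^k_{ij} (dx^i/dλ)(dx^j/dλ) = 0.
Non-zero Christoffel symbols:
Γ^r_{θ θ} = -r
Γ^θ_{r θ} = 1/r
Substituting (the symmetric pair Γ^k_{ij}, Γ^k_{ji} combines into a factor 2):
d^2r/dλ^2 - r (dθ/dλ)^2 = 0
d^2θ/dλ^2 + (2/r) (dr/dλ)(dθ/dλ) = 0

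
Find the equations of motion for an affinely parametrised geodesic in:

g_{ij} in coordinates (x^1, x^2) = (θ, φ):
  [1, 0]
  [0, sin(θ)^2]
Geodesic equation: d^2x^k/dλ^2 + Γ^k_{ij} (dx^i/dλ)(dx^j/dλ) = 0.
Non-zero Christoffel symbols:
Γ^θ_{φ φ} = -sin(2*θ)/2
Γ^φ_{θ φ} = 1/tan(θ)
Substituting (the symmetric pair Γ^k_{ij}, Γ^k_{ji} combines into a factor 2):
d^2θ/dλ^2 - (sin(2*θ)/2) (dφ/dλ)^2 = 0
d^2φ/dλ^2 + (2/tan(θ)) (dθ/dλ)(dφ/dλ) = 0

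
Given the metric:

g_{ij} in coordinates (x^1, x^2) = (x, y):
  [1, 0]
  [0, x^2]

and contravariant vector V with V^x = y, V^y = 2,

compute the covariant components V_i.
V_i = g_{ij} V^j:
V_x = (1)(y) + (0)(2) = y
V_y = (0)(y) + (x^2)(2) = 2*x^2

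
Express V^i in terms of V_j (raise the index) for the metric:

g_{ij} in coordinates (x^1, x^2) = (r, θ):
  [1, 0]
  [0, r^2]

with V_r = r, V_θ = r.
Inverse metric (diagonal): g^{rr} = 1, g^{θθ} = 1/r^2
V^i = g^{ij} V_j:
V^r = (1)(r) + (0)(r) = r
V^θ = (0)(r) + (1/r^2)(r) = 1/r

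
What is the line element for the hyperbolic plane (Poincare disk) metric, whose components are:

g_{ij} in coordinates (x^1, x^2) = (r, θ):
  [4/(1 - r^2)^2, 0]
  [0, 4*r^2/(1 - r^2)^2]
ds^2 = g_{ij} dx^i dx^j; only the non-zero components contribute.
ds^2 = (4/(1 - r^2)^2) dr^2 + (4*r^2/(1 - r^2)^2) dθ^2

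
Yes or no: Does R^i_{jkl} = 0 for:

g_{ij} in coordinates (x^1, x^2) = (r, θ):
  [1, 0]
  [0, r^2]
Non-zero Christoffel symbols:
Γ^r_{θ θ} = -r
Γ^θ_{r θ} = 1/r
Ricci tensor: R_{rr} = 0, R_{rθ} = 0, R_{θθ} = 0
All R_{ij} vanish; in 2 dimensions the Riemann tensor is fully determined by the Ricci tensor, so R^i_{jkl} = 0: the metric is flat (curvilinear coordinates on flat space).
Yes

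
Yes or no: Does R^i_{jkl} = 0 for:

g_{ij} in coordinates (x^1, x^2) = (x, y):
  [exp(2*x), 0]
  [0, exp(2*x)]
Non-zero Christoffel symbols:
Γ^x_{x x} = 1
Γ^x_{y y} = -1
Γ^y_{x y} = 1
Ricci tensor: R_{xx} = 0, R_{xy} = 0, R_{yy} = 0
All R_{ij} vanish; in 2 dimensions the Riemann tensor is fully determined by the Ricci tensor, so R^i_{jkl} = 0: the metric is flat (curvilinear coordinates on flat space).
Yes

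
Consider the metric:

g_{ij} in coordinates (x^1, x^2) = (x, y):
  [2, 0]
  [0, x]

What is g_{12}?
With x^1 = x, x^2 = y, g_{12} = g_{xy} is the row-1, column-2 entry of the matrix.
g_{12} = 0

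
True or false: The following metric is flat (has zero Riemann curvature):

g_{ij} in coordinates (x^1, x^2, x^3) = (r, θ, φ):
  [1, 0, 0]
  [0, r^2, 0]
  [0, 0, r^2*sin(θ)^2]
Non-zero Christoffel symbols:
Γ^r_{θ θ} = -r
Γ^r_{φ φ} = -r*sin(θ)^2
Γ^θ_{r θ} = 1/r
Γ^θ_{φ φ} = -sin(2*θ)/2
Γ^φ_{r φ} = 1/r
Γ^φ_{θ φ} = 1/tan(θ)
Ricci tensor: R_{rr} = 0, R_{rθ} = 0, R_{rφ} = 0, R_{θθ} = 0, R_{θφ} = 0, R_{φφ} = 0
All R_{ij} vanish; in 3 dimensions the Riemann tensor is fully determined by the Ricci tensor, so R^i_{jkl} = 0: the metric is flat (curvilinear coordinates on flat space).
True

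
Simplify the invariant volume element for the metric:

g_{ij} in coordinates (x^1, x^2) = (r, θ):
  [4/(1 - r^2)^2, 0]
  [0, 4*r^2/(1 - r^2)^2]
det(g) = 16*r^2/(1 - r^2)^4
√|det(g)| = 4*r/(r^2 - 1)^2
Volume element: dV = 4*r/(r^2 - 1)^2 dr dθ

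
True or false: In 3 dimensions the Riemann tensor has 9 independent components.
n^2(n^2-1)/12 = 9·8/12 = 6 independent components for n = 3.
False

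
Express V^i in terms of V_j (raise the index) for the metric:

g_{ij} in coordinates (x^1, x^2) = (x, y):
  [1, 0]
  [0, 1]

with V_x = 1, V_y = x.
Inverse metric (diagonal): g^{xx} = 1, g^{yy} = 1
V^i = g^{ij} V_j:
V^x = (1)(1) + (0)(x) = 1
V^y = (0)(1) + (1)(x) = x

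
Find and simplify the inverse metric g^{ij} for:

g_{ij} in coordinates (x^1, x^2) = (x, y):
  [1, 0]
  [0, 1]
The metric is diagonal, so g^{ij} is diagonal with entries 1/g_{ii}: diag(1, 1).
g^{ij}:
  [1, 0]
  [0, 1]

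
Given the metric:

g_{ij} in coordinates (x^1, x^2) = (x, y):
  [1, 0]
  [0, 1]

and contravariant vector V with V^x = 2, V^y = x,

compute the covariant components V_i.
V_i = g_{ij} V^j:
V_x = (1)(2) + (0)(x) = 2
V_y = (0)(2) + (1)(x) = x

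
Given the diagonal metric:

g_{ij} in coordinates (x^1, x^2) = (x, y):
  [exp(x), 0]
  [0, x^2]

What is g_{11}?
With x^1 = x, x^2 = y, g_{11} = g_{xx} is the row-1, column-1 entry of the matrix.
g_{11} = exp(x)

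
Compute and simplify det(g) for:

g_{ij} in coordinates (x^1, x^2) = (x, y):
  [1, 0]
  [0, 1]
For a 2×2 metric: det(g) = g_{11}·g_{22} - g_{12}·g_{21}
= (1)·(1) - (0)·(0)
= 1 - 0
det(g) = 1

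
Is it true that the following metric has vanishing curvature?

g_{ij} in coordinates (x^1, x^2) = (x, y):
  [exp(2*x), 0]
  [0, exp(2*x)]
Non-zero Christoffel symbols:
Γ^x_{x x} = 1
Γ^x_{y y} = -1
Γ^y_{x y} = 1
Ricci tensor: R_{xx} = 0, R_{xy} = 0, R_{yy} = 0
All R_{ij} vanish; in 2 dimensions the Riemann tensor is fully determined by the Ricci tensor, so R^i_{jkl} = 0: the metric is flat (curvilinear coordinates on flat space).
Yes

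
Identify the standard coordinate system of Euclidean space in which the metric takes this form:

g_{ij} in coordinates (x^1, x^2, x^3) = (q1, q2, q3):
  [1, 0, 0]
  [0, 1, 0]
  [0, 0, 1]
All components are constant and the metric is the identity, i.e. orthonormal rectilinear coordinates.
Cartesian (3D) coordinates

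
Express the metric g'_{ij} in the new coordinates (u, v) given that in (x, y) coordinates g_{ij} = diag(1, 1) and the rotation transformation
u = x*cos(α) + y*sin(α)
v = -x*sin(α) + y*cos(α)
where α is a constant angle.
Invert the transformation: x = u*cos(α) - v*sin(α), y = u*sin(α) + v*cos(α)
g'_{ij} = (∂x^k/∂x'^i)(∂x^l/∂x'^j) g_{kl}; with g_{kl} = δ_{kl} this is Σ_k (∂x^k/∂x'^i)(∂x^k/∂x'^j).
Jacobian: ∂x/∂u = cos(α), ∂x/∂v = -sin(α), ∂y/∂u = sin(α), ∂y/∂v = cos(α)
g'_{uu} = (cos(α))(cos(α)) + (sin(α))(sin(α)) = 1
g'_{uv} = (cos(α))(-sin(α)) + (sin(α))(cos(α)) = 0
g'_{vv} = (-sin(α))(-sin(α)) + (cos(α))(cos(α)) = 1
g'_{ij} = diag(1, 1)
The Euclidean metric is invariant under rotations.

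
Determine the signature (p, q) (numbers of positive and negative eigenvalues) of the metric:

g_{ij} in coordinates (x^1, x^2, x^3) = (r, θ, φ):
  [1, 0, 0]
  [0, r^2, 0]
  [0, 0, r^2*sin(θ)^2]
The metric is diagonal, so its eigenvalues are the diagonal entries: 1, r^2, r^2*sin(θ)^2 (at a generic point, where coordinate-dependent entries are positive).
3 positive, 0 negative.
(3, 0) - Riemannian (positive definite)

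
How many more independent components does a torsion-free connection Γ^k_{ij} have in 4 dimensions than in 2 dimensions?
Independent components in n dimensions: n × n(n+1)/2 = n^2(n+1)/2.
4D: 4 × 10 = 40
2D: 2 × 3 = 6
Difference = 40 - 6 = 34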